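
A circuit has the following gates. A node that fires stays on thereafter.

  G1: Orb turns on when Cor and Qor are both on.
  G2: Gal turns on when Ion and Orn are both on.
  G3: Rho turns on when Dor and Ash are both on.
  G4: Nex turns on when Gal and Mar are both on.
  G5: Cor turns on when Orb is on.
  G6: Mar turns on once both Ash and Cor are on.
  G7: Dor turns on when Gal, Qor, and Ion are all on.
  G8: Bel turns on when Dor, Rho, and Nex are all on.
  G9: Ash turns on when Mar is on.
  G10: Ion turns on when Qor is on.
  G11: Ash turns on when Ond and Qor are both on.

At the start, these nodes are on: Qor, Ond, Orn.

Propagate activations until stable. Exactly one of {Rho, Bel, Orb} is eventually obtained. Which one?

G11: Ond and Qor on → Ash on.
Qor is on, so Ion turns on (G10).
Ion and Orn are on, so Gal turns on (G2).
Gal, Qor, and Ion are on, so Dor turns on (G7).
Dor and Ash are on, so Rho turns on (G3).
Orb would need Cor and Qor (G1), but Cor never turns on. Bel would need Dor, Rho, and Nex (G8), but Nex never turns on.

Rho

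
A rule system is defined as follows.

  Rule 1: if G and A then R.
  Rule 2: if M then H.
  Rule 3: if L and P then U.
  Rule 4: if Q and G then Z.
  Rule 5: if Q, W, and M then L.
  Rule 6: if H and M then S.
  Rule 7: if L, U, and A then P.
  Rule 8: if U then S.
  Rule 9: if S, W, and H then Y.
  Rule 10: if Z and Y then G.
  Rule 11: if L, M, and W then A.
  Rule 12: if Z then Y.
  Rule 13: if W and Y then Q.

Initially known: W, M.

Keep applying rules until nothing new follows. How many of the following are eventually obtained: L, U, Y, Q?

3

From M, Rule 2 gives H.
H and M hold, so S follows (Rule 6).
S, W, and H hold, so Y follows (Rule 9).
W and Y hold, so Q follows (Rule 13).
Q, W, and M hold, so L follows (Rule 5).
L: reached.
U would need L and P (Rule 3), but P is never established.
Y: reached.
Q: reached.
Reached: L, Y, and Q — 3 of the 4.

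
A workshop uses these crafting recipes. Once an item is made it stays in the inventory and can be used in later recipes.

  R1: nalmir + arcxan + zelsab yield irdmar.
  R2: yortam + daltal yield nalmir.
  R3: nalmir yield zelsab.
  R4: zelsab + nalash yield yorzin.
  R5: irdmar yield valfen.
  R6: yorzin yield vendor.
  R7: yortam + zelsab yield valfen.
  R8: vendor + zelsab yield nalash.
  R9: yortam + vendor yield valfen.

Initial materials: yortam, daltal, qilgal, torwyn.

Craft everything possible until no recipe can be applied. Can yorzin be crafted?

No

yorzin would need zelsab and nalash (R4), but nalash is never obtained.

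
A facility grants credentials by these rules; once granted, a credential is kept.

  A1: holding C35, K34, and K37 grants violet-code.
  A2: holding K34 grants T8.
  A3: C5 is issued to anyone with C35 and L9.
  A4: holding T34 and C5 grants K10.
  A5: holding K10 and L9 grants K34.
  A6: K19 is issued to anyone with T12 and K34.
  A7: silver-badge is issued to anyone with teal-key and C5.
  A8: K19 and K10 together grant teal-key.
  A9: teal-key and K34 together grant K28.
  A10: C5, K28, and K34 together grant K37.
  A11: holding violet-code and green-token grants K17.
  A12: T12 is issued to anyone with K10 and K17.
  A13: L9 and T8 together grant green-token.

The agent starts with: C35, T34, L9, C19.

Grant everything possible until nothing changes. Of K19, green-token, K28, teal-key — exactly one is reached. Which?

green-token

Holding C35 and L9 grants C5 (A3).
Holding T34 and C5 grants K10 (A4).
Holding K10 and L9 grants K34 (A5).
Holding K34 grants T8 (A2).
Holding L9 and T8 grants green-token (A13).
K28 would need teal-key and K34 (A9), but teal-key is never granted. teal-key would need K19 and K10 (A8), but K19 is never granted. K19 would need T12 and K34 (A6), but T12 is never granted.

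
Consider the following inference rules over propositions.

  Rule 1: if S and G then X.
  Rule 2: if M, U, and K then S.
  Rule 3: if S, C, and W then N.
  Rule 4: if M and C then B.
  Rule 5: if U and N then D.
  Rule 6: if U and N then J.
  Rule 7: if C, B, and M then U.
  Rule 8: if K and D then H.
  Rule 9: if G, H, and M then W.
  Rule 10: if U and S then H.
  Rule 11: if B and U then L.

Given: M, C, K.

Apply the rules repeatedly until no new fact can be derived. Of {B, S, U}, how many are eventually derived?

M and C hold, so B follows (Rule 4).
From C, B, and M, Rule 7 gives U.
From M, U, and K, Rule 2 gives S.
B: reached.
S: reached.
U: reached.
All 3 are reached.

3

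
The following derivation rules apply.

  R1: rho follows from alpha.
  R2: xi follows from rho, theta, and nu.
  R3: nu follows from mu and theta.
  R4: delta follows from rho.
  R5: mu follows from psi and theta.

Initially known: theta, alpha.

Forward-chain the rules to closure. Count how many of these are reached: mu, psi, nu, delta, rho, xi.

From alpha, R1 gives rho.
rho holds, so delta follows (R4).
mu would need psi and theta (R5), but psi is never established.
No rule produces psi, and it is not given.
nu would need mu and theta (R3), but mu is never established.
delta: reached.
rho: reached.
xi would need rho, theta, and nu (R2), but nu is never established.
Reached: delta and rho — 2 of the 6.

2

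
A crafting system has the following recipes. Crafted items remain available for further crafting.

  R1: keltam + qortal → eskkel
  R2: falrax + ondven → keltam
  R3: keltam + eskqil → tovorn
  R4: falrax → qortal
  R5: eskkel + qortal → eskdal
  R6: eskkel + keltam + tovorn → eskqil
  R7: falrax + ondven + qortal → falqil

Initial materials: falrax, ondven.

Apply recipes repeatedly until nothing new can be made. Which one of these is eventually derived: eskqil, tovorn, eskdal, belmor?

falrax → qortal (R4).
falrax + ondven → keltam (R2).
keltam + qortal → eskkel (R1).
Using R5, eskkel and qortal make eskdal.
eskqil would need eskkel, keltam, and tovorn (R6), but tovorn is never obtained. tovorn would need keltam and eskqil (R3), but eskqil is never obtained. No rule produces belmor, and it is not given.

eskdal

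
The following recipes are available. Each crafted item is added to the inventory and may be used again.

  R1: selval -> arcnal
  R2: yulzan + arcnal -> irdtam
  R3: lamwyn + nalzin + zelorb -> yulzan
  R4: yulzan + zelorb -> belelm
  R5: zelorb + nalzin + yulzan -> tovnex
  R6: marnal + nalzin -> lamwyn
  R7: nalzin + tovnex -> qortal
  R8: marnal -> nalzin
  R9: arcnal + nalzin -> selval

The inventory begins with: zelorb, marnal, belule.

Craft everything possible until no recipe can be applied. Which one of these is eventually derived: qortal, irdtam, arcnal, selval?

qortal

marnal -> nalzin (R8).
Using R6, marnal and nalzin make lamwyn.
lamwyn + nalzin + zelorb -> yulzan (R3).
zelorb + nalzin + yulzan -> tovnex (R5).
Using R7, nalzin and tovnex make qortal.
arcnal would need selval (R1), but selval is never obtained. irdtam would need yulzan and arcnal (R2), but arcnal is never obtained. selval would need arcnal and nalzin (R9), but arcnal is never obtained.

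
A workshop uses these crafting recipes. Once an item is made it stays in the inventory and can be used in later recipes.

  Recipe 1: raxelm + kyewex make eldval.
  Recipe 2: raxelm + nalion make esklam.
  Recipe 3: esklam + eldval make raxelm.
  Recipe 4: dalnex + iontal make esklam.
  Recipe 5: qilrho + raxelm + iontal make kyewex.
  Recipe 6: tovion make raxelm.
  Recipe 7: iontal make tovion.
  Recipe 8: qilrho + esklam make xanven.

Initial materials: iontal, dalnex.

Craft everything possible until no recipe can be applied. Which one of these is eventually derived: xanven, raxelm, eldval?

iontal → tovion (Recipe 7).
Using Recipe 6, tovion makes raxelm.
xanven would need qilrho and esklam (Recipe 8), but qilrho is never obtained. eldval would need raxelm and kyewex (Recipe 1), but kyewex is never obtained.

raxelm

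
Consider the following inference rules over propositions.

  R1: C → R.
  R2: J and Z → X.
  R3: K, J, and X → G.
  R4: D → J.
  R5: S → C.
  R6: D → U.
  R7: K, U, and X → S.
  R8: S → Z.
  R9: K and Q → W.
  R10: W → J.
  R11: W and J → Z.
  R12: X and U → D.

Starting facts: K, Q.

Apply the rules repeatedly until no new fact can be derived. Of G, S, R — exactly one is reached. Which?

From K and Q, R9 gives W.
W holds, so J follows (R10).
W and J hold, so Z follows (R11).
From J and Z, R2 gives X.
From K, J, and X, R3 gives G.
S would need K, U, and X (R7), but U is never established. R would need C (R1), but C is never established.

G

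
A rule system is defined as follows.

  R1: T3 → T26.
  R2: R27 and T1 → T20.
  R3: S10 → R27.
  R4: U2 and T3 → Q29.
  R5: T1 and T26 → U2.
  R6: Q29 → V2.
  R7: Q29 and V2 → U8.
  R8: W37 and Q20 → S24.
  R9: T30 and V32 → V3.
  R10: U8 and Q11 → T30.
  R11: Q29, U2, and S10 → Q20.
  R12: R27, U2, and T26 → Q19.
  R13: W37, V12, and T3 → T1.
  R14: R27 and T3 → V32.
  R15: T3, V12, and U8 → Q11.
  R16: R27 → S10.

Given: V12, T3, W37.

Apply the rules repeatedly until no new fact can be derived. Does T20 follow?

T20 would need R27 and T1 (R2), but R27 is never established.

No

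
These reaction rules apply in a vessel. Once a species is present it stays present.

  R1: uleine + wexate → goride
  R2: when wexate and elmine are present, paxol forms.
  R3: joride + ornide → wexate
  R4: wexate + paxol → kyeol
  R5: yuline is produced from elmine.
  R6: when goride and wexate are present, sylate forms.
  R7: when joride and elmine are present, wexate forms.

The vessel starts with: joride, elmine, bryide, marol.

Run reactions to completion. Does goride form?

No

goride would need uleine and wexate (R1), but uleine never forms.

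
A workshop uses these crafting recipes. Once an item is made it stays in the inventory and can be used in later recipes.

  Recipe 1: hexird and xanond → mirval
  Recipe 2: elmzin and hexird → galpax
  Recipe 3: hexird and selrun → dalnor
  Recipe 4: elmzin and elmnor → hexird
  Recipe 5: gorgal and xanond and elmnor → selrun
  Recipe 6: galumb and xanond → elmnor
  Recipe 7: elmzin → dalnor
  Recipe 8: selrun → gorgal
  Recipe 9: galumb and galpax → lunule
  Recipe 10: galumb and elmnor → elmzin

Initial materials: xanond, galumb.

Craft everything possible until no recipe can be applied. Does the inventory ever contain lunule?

Yes

galumb and xanond → elmnor (Recipe 6).
galumb and elmnor → elmzin (Recipe 10).
elmzin and elmnor → hexird (Recipe 4).
Using Recipe 2, elmzin and hexird make galpax.
Using Recipe 9, galumb and galpax make lunule.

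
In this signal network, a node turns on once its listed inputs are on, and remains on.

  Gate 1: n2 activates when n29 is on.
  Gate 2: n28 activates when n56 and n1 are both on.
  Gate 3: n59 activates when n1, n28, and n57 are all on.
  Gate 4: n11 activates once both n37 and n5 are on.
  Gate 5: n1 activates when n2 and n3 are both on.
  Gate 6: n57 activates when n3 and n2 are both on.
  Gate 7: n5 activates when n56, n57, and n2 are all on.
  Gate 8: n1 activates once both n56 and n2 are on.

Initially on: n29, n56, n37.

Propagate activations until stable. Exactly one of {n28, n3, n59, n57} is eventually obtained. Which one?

Gate 1: n29 on → n2 on.
Gate 8: n56 and n2 on → n1 on.
Gate 2: n56 and n1 on → n28 on.
n59 would need n1, n28, and n57 (Gate 3), but n57 never turns on. No rule produces n3, and it is not given. n57 would need n3 and n2 (Gate 6), but n3 never turns on.

n28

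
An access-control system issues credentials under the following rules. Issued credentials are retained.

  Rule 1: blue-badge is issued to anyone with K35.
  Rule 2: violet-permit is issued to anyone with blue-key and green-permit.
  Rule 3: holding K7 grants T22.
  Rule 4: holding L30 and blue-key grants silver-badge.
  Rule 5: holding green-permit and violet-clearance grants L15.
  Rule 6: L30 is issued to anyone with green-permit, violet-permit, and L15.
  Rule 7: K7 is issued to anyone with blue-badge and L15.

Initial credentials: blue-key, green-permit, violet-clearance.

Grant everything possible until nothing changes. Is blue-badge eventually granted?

No

blue-badge would need K35 (Rule 1), but K35 is never granted.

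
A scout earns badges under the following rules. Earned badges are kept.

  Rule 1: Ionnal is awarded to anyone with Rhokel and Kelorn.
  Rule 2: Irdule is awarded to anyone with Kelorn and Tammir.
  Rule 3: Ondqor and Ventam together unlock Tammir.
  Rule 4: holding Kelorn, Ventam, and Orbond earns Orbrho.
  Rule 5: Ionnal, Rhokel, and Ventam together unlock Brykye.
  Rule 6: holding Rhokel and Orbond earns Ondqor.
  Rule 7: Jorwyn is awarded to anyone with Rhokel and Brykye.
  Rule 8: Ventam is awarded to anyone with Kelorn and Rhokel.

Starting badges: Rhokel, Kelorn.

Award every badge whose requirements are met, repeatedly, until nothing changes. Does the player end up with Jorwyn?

With Kelorn and Rhokel, Ventam is earned (Rule 8).
With Rhokel and Kelorn, Ionnal is earned (Rule 1).
With Ionnal, Rhokel, and Ventam, Brykye is earned (Rule 5).
With Rhokel and Brykye, Jorwyn is earned (Rule 7).

Yes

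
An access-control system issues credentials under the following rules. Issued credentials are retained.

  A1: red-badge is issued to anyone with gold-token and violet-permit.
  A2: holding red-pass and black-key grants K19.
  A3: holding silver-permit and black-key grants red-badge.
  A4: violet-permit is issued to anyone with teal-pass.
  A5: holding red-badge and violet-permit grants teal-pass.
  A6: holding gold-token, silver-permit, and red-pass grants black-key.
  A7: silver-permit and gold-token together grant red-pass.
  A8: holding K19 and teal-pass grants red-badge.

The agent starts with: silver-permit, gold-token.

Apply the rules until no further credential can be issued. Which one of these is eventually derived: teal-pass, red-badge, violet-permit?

red-badge

Holding silver-permit and gold-token grants red-pass (A7).
Holding gold-token, silver-permit, and red-pass grants black-key (A6).
Holding silver-permit and black-key grants red-badge (A3).
violet-permit would need teal-pass (A4), but teal-pass is never granted. teal-pass would need red-badge and violet-permit (A5), but violet-permit is never granted.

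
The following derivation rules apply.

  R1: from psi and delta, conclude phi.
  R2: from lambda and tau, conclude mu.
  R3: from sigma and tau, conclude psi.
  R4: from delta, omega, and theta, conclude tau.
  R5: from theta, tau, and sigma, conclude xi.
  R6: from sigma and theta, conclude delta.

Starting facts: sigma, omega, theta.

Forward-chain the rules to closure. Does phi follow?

From sigma and theta, R6 gives delta.
From delta, omega, and theta, R4 gives tau.
sigma and tau hold, so psi follows (R3).
psi and delta hold, so phi follows (R1).

Yes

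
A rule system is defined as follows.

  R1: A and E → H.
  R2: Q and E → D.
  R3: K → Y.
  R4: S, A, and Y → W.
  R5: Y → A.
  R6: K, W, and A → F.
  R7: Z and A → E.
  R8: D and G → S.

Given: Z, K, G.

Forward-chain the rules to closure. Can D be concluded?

D would need Q and E (R2), but Q is never established.

No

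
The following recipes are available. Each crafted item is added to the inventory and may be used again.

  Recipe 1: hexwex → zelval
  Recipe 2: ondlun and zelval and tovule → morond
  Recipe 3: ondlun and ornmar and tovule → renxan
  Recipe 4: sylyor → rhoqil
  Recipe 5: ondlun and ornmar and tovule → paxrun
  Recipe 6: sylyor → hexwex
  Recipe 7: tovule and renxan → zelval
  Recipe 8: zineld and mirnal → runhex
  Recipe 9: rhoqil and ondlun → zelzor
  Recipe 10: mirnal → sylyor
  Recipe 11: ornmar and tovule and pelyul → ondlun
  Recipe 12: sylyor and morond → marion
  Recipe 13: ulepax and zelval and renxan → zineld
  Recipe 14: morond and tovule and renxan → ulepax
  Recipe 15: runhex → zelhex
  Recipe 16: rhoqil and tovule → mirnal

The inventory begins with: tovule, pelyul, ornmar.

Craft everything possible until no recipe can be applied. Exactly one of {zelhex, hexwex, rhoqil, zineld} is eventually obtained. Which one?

Using Recipe 11, ornmar, tovule, and pelyul make ondlun.
ondlun and ornmar and tovule → renxan (Recipe 3).
tovule and renxan → zelval (Recipe 7).
ondlun and zelval and tovule → morond (Recipe 2).
Using Recipe 14, morond, tovule, and renxan make ulepax.
Using Recipe 13, ulepax, zelval, and renxan make zineld.
zelhex would need runhex (Recipe 15), but runhex is never obtained. hexwex would need sylyor (Recipe 6), but sylyor is never obtained. rhoqil would need sylyor (Recipe 4), but sylyor is never obtained.

zineld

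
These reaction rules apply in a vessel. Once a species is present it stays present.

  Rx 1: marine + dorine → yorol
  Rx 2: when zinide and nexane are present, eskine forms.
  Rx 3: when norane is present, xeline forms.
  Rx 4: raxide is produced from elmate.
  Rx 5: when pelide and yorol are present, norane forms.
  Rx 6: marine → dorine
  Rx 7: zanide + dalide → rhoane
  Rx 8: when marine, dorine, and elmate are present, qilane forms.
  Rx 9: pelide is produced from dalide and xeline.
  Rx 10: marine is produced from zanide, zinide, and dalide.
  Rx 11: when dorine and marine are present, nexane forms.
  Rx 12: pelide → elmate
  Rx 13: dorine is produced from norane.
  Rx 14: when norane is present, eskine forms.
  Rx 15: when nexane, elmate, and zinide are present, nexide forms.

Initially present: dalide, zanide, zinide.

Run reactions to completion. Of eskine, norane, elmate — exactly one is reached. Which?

eskine

zanide, zinide, and dalide present → marine forms (Rx 10).
marine present → dorine forms (Rx 6).
dorine and marine present → nexane forms (Rx 11).
zinide and nexane present → eskine forms (Rx 2).
elmate would need pelide (Rx 12), but pelide never forms. norane would need pelide and yorol (Rx 5), but pelide never forms.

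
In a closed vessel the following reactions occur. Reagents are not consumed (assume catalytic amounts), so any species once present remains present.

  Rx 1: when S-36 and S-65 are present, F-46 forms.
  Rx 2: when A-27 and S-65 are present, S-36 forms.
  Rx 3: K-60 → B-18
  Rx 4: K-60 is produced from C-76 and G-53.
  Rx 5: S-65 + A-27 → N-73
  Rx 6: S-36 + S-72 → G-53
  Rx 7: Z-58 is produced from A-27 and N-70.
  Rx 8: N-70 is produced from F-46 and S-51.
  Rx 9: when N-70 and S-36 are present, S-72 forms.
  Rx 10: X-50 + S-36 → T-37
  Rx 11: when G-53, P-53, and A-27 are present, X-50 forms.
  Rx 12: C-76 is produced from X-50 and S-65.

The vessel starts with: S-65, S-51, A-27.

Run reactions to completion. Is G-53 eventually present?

Yes

A-27 and S-65 present → S-36 forms (Rx 2).
S-36 and S-65 present → F-46 forms (Rx 1).
F-46 and S-51 present → N-70 forms (Rx 8).
N-70 and S-36 present → S-72 forms (Rx 9).
S-36 and S-72 present → G-53 forms (Rx 6).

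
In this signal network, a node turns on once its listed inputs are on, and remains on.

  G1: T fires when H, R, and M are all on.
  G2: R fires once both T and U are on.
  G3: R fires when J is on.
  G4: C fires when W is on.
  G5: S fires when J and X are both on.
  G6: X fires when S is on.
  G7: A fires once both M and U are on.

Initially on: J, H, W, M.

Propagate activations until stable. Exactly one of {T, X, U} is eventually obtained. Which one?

T

G3: J on → R on.
G1: H, R, and M on → T on.
X would need S (G6), but S never turns on. No rule produces U, and it is not given.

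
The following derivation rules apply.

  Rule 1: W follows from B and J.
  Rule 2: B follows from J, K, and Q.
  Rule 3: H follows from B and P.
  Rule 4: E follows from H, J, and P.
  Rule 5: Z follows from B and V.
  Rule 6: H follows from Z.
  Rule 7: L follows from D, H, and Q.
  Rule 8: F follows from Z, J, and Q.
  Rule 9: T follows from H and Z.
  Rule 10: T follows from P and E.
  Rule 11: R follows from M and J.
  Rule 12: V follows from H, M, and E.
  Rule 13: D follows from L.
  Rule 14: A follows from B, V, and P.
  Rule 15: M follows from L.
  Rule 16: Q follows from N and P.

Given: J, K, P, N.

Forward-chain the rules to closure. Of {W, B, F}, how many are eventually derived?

N and P hold, so Q follows (Rule 16).
J, K, and Q hold, so B follows (Rule 2).
B and J hold, so W follows (Rule 1).
W: reached.
B: reached.
F would need Z, J, and Q (Rule 8), but Z is never established.
Reached: W and B — 2 of the 3.

2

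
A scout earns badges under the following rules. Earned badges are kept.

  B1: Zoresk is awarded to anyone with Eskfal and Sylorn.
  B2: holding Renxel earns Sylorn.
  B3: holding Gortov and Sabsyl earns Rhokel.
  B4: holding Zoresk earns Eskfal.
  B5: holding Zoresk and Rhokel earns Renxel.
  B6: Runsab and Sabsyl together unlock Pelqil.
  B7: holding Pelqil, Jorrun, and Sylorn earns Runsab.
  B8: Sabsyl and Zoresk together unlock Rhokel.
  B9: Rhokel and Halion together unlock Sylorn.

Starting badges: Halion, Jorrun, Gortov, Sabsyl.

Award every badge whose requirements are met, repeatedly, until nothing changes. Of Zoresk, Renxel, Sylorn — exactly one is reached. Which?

With Gortov and Sabsyl, Rhokel is earned (B3).
With Rhokel and Halion, Sylorn is earned (B9).
Renxel would need Zoresk and Rhokel (B5), but Zoresk is never earned. Zoresk would need Eskfal and Sylorn (B1), but Eskfal is never earned.

Sylorn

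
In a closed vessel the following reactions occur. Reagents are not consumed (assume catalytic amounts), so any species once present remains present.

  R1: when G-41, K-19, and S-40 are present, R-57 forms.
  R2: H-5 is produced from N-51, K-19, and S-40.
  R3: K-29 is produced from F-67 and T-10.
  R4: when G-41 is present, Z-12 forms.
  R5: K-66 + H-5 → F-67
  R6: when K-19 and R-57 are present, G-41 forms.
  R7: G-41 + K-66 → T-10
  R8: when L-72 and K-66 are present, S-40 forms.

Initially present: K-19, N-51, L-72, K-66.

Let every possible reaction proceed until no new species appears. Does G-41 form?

No

G-41 would need K-19 and R-57 (R6), but R-57 never forms.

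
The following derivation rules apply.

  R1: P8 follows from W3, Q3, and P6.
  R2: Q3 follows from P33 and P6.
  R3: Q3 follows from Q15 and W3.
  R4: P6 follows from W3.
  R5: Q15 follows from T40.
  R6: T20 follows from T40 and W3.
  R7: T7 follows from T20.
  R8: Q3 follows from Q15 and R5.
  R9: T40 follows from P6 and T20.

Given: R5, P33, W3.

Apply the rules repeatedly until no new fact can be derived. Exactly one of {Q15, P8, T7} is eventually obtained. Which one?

W3 holds, so P6 follows (R4).
From P33 and P6, R2 gives Q3.
From W3, Q3, and P6, R1 gives P8.
Q15 would need T40 (R5), but T40 is never established. T7 would need T20 (R7), but T20 is never established.

P8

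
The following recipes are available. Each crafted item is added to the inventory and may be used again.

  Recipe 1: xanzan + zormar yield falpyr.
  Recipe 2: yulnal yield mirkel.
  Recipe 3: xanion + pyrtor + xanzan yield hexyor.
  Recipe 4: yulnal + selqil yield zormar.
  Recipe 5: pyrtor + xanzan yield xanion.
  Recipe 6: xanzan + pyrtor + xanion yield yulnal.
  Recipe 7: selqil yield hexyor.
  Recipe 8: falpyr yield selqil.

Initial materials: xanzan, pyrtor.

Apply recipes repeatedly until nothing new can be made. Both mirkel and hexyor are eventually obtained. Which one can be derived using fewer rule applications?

hexyor: Using Recipe 5, pyrtor and xanzan make xanion. xanion + pyrtor + xanzan → hexyor (Recipe 3). [2 rule applications]
mirkel: pyrtor + xanzan → xanion (Recipe 5). xanzan + pyrtor + xanion → yulnal (Recipe 6). Using Recipe 2, yulnal makes mirkel. [3 rule applications]
hexyor needs fewer.

hexyor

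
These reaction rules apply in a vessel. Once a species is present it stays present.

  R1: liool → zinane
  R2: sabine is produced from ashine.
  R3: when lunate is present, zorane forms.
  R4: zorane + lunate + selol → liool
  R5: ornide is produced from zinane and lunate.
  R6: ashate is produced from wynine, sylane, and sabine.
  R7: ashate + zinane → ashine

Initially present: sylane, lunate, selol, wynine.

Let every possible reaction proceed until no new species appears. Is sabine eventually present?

No

sabine would need ashine (R2), but ashine never forms.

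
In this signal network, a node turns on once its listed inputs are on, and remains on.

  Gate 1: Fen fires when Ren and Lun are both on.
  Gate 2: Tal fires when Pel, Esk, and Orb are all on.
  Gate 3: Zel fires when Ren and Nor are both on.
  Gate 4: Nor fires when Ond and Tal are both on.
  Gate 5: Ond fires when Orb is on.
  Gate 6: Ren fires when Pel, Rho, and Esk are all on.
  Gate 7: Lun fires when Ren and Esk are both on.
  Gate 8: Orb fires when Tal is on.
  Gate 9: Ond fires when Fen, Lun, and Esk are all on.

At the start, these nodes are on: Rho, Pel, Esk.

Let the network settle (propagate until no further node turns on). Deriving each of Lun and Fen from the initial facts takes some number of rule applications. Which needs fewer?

Lun: Gate 6: Pel, Rho, and Esk on → Ren on. Gate 7: Ren and Esk on → Lun on. [2 rule applications]
Fen: Gate 6: Pel, Rho, and Esk on → Ren on. Gate 7: Ren and Esk on → Lun on. Gate 1: Ren and Lun on → Fen on. [3 rule applications]
Lun needs fewer.

Lun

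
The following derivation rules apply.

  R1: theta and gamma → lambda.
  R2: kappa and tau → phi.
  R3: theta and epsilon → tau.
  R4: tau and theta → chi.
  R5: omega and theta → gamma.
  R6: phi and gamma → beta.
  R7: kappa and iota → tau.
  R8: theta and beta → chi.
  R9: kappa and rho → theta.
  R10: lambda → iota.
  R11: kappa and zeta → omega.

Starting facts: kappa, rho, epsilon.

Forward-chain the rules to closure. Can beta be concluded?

beta would need phi and gamma (R6), but gamma is never established.

No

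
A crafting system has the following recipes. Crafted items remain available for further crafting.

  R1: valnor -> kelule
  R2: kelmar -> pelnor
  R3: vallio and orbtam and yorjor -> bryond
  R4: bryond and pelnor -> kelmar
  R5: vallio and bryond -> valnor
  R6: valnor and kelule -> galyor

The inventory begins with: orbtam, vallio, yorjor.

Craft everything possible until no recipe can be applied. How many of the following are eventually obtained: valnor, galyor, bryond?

vallio and orbtam and yorjor -> bryond (R3).
vallio and bryond -> valnor (R5).
Using R1, valnor makes kelule.
valnor and kelule -> galyor (R6).
valnor: reached.
galyor: reached.
bryond: reached.
All 3 are reached.

3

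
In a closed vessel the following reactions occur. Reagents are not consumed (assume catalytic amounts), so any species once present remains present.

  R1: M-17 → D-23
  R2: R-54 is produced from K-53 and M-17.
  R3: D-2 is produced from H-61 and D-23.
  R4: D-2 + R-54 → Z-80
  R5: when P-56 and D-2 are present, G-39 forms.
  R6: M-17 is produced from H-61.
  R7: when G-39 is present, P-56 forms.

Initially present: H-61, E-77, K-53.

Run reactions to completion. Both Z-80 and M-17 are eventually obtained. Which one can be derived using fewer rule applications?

M-17

M-17: H-61 present → M-17 forms (R6). [1 rule application]
Z-80: H-61 present → M-17 forms (R6). M-17 present → D-23 forms (R1). K-53 and M-17 present → R-54 forms (R2). H-61 and D-23 present → D-2 forms (R3). D-2 and R-54 present → Z-80 forms (R4). [5 rule applications]
M-17 needs fewer.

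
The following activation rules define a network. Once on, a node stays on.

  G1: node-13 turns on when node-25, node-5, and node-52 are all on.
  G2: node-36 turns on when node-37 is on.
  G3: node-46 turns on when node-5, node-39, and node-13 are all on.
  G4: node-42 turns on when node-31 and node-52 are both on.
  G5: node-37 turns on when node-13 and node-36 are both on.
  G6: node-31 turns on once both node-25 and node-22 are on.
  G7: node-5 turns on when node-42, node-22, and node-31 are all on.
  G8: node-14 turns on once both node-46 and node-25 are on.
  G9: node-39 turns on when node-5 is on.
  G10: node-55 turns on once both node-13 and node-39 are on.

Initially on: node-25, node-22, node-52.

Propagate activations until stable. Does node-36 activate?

No

node-36 would need node-37 (G2), but node-37 never turns on.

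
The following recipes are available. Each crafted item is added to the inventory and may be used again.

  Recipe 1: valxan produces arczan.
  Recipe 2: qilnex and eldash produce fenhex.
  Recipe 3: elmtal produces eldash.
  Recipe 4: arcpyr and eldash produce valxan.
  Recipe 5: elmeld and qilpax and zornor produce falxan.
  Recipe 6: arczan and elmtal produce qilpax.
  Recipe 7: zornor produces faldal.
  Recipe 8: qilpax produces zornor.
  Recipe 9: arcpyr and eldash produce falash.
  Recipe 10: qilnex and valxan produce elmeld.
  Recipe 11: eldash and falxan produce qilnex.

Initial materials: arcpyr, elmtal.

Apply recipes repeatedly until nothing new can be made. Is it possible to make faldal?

Yes

elmtal → eldash (Recipe 3).
Using Recipe 4, arcpyr and eldash make valxan.
valxan → arczan (Recipe 1).
Using Recipe 6, arczan and elmtal make qilpax.
qilpax → zornor (Recipe 8).
Using Recipe 7, zornor makes faldal.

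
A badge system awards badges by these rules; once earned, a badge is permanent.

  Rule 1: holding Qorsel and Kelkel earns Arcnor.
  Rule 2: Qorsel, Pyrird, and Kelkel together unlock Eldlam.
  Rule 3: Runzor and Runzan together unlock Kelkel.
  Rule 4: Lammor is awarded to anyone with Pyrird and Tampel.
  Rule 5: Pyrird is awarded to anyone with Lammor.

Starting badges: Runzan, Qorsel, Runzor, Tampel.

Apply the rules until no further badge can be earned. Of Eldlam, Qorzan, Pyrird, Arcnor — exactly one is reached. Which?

With Runzor and Runzan, Kelkel is earned (Rule 3).
With Qorsel and Kelkel, Arcnor is earned (Rule 1).
Pyrird would need Lammor (Rule 5), but Lammor is never earned. No rule produces Qorzan, and it is not given. Eldlam would need Qorsel, Pyrird, and Kelkel (Rule 2), but Pyrird is never earned.

Arcnor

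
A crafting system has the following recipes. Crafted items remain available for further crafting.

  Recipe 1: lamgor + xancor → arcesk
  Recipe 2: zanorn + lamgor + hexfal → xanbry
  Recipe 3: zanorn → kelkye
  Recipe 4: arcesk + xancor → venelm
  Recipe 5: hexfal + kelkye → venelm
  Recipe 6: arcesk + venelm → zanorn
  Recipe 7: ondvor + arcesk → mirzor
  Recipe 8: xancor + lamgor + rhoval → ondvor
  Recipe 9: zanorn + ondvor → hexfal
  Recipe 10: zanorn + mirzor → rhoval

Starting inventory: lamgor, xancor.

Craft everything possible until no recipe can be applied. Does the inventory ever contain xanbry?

No

xanbry would need zanorn, lamgor, and hexfal (Recipe 2), but hexfal is never obtained.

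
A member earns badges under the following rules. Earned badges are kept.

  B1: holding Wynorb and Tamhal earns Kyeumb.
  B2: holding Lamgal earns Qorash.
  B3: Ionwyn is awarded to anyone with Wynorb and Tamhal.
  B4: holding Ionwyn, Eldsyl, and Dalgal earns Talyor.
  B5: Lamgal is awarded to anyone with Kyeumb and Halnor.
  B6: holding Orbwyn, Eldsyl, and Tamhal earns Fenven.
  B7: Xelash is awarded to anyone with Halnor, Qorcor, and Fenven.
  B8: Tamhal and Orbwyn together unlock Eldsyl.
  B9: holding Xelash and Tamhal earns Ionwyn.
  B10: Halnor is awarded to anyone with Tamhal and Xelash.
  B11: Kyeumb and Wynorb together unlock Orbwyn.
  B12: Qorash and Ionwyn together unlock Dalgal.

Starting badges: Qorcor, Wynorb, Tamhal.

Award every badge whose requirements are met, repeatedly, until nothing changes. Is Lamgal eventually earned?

No

Lamgal would need Kyeumb and Halnor (B5), but Halnor is never earned.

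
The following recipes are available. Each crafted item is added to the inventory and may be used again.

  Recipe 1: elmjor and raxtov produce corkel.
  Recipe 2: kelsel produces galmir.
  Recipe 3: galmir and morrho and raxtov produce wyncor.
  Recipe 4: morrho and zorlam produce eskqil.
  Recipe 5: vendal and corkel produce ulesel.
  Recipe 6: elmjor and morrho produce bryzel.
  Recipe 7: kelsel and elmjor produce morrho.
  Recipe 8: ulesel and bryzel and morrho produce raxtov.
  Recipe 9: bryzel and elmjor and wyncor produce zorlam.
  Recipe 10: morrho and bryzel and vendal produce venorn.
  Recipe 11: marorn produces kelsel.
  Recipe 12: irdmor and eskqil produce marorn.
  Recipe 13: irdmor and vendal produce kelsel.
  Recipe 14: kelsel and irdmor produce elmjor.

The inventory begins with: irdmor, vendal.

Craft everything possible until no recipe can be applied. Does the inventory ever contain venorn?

Using Recipe 13, irdmor and vendal make kelsel.
kelsel and irdmor → elmjor (Recipe 14).
Using Recipe 7, kelsel and elmjor make morrho.
elmjor and morrho → bryzel (Recipe 6).
Using Recipe 10, morrho, bryzel, and vendal make venorn.

Yes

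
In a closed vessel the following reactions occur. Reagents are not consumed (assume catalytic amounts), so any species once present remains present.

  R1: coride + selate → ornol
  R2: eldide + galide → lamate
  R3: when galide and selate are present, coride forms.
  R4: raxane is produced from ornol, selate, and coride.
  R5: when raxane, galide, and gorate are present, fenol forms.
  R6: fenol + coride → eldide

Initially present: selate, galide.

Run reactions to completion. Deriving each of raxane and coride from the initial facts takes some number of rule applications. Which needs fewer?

coride

coride: galide and selate present → coride forms (R3). [1 rule application]
raxane: galide and selate present → coride forms (R3). coride and selate present → ornol forms (R1). ornol, selate, and coride present → raxane forms (R4). [3 rule applications]
coride needs fewer.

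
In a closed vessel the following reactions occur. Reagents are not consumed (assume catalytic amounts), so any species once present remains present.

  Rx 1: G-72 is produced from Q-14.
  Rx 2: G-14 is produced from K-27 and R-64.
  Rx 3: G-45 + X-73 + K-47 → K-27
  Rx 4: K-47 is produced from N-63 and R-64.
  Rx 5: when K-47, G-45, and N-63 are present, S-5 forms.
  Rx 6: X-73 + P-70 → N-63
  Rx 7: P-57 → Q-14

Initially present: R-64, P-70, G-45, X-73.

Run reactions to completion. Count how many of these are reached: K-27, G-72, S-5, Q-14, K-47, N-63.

4

X-73 and P-70 present → N-63 forms (Rx 6).
N-63 and R-64 present → K-47 forms (Rx 4).
G-45, X-73, and K-47 present → K-27 forms (Rx 3).
K-47, G-45, and N-63 present → S-5 forms (Rx 5).
K-27: reached.
G-72 would need Q-14 (Rx 1), but Q-14 never forms.
S-5: reached.
Q-14 would need P-57 (Rx 7), but P-57 never forms.
K-47: reached.
N-63: reached.
Reached: K-27, S-5, K-47, and N-63 — 4 of the 6.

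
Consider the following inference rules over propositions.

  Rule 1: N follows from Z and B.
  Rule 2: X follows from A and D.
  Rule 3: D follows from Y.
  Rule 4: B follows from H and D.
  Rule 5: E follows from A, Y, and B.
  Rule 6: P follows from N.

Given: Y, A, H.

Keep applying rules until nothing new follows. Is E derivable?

Yes

Y holds, so D follows (Rule 3).
From H and D, Rule 4 gives B.
From A, Y, and B, Rule 5 gives E.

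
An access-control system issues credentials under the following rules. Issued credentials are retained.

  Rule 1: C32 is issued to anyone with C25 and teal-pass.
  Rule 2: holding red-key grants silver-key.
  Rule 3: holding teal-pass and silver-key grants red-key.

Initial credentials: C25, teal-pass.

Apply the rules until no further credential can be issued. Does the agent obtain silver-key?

No

silver-key would need red-key (Rule 2), but red-key is never granted.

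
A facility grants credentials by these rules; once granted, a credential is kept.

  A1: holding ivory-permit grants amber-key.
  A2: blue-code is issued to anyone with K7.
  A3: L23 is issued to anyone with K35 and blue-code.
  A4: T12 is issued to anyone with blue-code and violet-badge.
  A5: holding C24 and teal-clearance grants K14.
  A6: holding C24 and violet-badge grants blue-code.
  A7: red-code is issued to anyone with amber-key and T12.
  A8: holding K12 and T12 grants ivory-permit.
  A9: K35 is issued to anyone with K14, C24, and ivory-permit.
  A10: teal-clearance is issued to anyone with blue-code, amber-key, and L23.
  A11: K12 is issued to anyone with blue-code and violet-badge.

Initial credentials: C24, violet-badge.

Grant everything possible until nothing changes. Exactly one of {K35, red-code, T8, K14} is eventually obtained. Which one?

red-code

Holding C24 and violet-badge grants blue-code (A6).
Holding blue-code and violet-badge grants T12 (A4).
Holding blue-code and violet-badge grants K12 (A11).
Holding K12 and T12 grants ivory-permit (A8).
Holding ivory-permit grants amber-key (A1).
Holding amber-key and T12 grants red-code (A7).
K35 would need K14, C24, and ivory-permit (A9), but K14 is never granted. K14 would need C24 and teal-clearance (A5), but teal-clearance is never granted. No rule produces T8, and it is not given.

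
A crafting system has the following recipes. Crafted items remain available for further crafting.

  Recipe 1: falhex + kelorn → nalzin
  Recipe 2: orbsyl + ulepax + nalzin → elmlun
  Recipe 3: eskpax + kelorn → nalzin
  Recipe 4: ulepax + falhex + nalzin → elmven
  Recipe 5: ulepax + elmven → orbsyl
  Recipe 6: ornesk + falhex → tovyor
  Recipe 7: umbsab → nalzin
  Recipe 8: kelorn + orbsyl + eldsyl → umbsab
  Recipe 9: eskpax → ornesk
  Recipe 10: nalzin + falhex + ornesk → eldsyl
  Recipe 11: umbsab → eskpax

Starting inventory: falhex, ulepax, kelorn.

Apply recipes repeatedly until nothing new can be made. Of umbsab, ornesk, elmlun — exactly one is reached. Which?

elmlun

Using Recipe 1, falhex and kelorn make nalzin.
Using Recipe 4, ulepax, falhex, and nalzin make elmven.
ulepax + elmven → orbsyl (Recipe 5).
Using Recipe 2, orbsyl, ulepax, and nalzin make elmlun.
ornesk would need eskpax (Recipe 9), but eskpax is never obtained. umbsab would need kelorn, orbsyl, and eldsyl (Recipe 8), but eldsyl is never obtained.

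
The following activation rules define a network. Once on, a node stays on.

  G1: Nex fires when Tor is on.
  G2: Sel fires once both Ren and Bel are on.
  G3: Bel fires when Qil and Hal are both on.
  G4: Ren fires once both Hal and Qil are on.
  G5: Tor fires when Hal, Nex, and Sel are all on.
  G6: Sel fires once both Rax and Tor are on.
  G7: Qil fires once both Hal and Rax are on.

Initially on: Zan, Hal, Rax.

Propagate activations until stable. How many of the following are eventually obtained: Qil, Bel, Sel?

Hal and Rax are on, so Qil fires (G7).
G3: Qil and Hal on → Bel on.
G4: Hal and Qil on → Ren on.
Ren and Bel are on, so Sel fires (G2).
Qil: reached.
Bel: reached.
Sel: reached.
All 3 are reached.

3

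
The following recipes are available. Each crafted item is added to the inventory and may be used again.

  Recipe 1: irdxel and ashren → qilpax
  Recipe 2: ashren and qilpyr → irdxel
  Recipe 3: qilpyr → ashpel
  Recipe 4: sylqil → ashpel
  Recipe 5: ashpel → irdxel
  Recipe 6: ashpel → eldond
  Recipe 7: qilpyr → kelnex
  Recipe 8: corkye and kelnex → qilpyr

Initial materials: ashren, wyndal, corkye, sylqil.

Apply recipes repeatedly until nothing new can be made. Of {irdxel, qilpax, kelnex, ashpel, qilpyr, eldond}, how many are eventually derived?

sylqil → ashpel (Recipe 4).
Using Recipe 5, ashpel makes irdxel.
Using Recipe 6, ashpel makes eldond.
Using Recipe 1, irdxel and ashren make qilpax.
irdxel: reached.
qilpax: reached.
kelnex would need qilpyr (Recipe 7), but qilpyr is never obtained.
ashpel: reached.
qilpyr would need corkye and kelnex (Recipe 8), but kelnex is never obtained.
eldond: reached.
Reached: irdxel, qilpax, ashpel, and eldond — 4 of the 6.

4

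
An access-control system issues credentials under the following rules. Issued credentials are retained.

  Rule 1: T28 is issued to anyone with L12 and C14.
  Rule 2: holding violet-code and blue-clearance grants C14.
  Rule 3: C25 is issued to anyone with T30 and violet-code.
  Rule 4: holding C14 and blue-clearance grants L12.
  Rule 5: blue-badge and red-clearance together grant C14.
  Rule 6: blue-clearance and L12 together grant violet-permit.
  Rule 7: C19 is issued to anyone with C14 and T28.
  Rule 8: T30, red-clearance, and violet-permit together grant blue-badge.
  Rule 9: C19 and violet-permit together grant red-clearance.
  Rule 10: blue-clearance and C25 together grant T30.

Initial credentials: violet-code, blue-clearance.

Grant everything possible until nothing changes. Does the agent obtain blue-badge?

No

blue-badge would need T30, red-clearance, and violet-permit (Rule 8), but T30 is never granted.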